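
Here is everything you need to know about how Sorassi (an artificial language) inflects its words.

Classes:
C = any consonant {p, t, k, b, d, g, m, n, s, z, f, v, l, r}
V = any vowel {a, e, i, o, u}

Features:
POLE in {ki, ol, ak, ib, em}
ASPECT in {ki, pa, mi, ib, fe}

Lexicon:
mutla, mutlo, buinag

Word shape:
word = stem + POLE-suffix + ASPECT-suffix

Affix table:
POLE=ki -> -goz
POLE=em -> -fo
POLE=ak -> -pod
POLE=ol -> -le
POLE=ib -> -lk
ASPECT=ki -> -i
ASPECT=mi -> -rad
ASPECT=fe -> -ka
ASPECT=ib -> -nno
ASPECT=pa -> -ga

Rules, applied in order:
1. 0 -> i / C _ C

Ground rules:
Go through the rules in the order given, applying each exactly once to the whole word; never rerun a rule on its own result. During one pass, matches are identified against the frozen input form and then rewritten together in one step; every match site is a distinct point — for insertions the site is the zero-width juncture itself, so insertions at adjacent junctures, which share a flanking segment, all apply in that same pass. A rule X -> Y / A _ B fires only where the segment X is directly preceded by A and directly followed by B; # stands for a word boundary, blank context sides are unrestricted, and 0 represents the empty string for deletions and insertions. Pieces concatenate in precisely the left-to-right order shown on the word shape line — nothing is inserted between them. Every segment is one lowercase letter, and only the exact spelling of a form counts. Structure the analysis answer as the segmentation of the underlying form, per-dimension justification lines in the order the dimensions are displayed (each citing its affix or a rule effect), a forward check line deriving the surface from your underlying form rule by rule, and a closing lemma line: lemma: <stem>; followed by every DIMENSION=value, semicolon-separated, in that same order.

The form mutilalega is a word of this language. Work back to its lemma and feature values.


underlying: mutla-le-ga
POLE=ol - signalled by the affix -le
ASPECT=pa - signalled by the affix -ga
check: mutlalega -> mutilalega
lemma: mutla; POLE=ol; ASPECT=pa


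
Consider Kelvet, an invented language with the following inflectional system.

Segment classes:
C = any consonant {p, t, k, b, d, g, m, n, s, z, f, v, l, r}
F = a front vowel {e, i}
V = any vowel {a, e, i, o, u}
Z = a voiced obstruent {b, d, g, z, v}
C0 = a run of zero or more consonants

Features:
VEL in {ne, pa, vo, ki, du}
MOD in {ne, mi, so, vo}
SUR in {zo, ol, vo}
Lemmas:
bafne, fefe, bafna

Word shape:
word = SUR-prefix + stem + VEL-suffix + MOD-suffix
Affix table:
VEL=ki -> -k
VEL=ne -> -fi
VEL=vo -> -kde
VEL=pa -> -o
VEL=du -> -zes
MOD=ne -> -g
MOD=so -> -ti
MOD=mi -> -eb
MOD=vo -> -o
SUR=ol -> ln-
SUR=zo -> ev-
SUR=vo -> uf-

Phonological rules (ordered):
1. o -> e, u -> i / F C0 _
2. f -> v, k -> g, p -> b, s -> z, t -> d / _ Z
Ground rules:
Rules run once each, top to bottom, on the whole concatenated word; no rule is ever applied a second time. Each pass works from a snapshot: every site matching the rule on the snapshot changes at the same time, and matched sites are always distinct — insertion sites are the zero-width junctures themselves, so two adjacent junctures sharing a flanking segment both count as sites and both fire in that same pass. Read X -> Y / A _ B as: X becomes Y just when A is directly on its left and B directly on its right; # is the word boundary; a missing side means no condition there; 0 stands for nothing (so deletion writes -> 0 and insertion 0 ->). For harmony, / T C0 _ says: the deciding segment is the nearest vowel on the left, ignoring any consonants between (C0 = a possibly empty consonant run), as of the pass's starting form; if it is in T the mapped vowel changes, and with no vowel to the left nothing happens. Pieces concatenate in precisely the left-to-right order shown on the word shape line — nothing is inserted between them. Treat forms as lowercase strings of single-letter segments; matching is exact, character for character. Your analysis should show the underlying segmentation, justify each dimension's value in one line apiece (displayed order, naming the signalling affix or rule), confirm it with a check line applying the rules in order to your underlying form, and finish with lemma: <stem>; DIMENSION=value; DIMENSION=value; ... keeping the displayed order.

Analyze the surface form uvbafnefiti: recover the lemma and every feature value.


underlying: uf-bafne-fi-ti
VEL=ne - signalled by the affix -fi
MOD=so - signalled by the affix -ti
SUR=vo - signalled by the affix uf-
check: ufbafnefiti -> ufbafnefiti -> uvbafnefiti
lemma: bafne; VEL=ne; MOD=so; SUR=vo


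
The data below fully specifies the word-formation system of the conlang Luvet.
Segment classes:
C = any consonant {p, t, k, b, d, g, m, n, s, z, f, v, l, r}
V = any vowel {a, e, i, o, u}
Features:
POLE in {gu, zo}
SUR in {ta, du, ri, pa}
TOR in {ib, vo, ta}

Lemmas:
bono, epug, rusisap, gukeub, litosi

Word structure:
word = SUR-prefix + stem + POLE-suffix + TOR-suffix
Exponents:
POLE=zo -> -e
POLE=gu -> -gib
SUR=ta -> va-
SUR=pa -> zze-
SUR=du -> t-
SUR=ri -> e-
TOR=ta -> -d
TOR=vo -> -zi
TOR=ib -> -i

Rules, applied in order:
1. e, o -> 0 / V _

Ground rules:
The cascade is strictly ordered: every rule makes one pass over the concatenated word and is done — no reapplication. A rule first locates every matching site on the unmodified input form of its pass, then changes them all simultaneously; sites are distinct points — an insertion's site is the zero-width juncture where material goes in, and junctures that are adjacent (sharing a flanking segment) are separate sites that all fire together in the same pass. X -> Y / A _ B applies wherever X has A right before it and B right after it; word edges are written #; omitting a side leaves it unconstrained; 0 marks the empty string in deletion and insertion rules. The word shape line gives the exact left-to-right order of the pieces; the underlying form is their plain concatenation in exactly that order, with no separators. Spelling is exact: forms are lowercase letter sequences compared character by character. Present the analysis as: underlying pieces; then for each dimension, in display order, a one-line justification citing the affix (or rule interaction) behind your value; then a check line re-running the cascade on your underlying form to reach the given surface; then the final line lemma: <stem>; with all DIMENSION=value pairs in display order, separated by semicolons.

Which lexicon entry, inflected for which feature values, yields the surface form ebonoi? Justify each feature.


underlying: e-bono-e-i
POLE=zo - signalled by the affix -e
SUR=ri - signalled by the affix e-
TOR=ib - signalled by the affix -i
check: ebonoei -> ebonoi
lemma: bono; POLE=zo; SUR=ri; TOR=ib


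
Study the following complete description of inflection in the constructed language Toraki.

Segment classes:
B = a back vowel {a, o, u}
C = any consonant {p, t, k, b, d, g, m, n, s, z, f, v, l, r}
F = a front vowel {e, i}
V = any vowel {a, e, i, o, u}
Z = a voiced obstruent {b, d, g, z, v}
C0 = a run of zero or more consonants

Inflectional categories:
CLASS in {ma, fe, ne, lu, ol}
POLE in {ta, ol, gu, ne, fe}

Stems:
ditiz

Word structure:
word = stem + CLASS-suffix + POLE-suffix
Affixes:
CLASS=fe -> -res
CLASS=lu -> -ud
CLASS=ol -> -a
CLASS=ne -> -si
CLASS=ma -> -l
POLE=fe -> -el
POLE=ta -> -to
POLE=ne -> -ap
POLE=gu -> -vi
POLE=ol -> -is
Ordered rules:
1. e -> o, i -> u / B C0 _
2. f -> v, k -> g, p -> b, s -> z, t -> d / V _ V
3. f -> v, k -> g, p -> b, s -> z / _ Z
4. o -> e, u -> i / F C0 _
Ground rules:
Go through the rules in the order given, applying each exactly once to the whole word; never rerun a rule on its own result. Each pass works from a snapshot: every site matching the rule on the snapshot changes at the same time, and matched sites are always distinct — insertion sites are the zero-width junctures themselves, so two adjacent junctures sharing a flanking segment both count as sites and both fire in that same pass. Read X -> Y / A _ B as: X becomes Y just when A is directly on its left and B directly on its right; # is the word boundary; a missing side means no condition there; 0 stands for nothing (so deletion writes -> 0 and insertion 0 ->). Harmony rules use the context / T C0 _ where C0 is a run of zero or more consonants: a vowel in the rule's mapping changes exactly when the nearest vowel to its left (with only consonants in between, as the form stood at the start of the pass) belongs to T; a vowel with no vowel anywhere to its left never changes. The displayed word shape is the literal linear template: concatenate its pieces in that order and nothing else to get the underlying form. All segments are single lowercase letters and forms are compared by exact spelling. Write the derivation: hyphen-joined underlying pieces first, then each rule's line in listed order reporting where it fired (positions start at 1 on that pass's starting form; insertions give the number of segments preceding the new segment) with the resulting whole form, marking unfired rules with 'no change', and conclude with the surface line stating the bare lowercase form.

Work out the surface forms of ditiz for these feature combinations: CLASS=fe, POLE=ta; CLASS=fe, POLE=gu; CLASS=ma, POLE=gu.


cell CLASS=fe, POLE=ta:
underlying: ditiz-res-to
1. e -> o, i -> u / B C0 _: no change
2. f -> v, k -> g, p -> b, s -> z, t -> d / V _ V: fires at position(s) 3: didizresto
3. f -> v, k -> g, p -> b, s -> z / _ Z: no change
4. o -> e, u -> i / F C0 _: fires at position(s) 10: didizreste
surface: didizreste

cell CLASS=fe, POLE=gu:
underlying: ditiz-res-vi
1. e -> o, i -> u / B C0 _: no change
2. f -> v, k -> g, p -> b, s -> z, t -> d / V _ V: fires at position(s) 3: didizresvi
3. f -> v, k -> g, p -> b, s -> z / _ Z: fires at position(s) 8: didizrezvi
4. o -> e, u -> i / F C0 _: no change
surface: didizrezvi

cell CLASS=ma, POLE=gu:
underlying: ditiz-l-vi
1. e -> o, i -> u / B C0 _: no change
2. f -> v, k -> g, p -> b, s -> z, t -> d / V _ V: fires at position(s) 3: didizlvi
3. f -> v, k -> g, p -> b, s -> z / _ Z: no change
4. o -> e, u -> i / F C0 _: no change
surface: didizlvi


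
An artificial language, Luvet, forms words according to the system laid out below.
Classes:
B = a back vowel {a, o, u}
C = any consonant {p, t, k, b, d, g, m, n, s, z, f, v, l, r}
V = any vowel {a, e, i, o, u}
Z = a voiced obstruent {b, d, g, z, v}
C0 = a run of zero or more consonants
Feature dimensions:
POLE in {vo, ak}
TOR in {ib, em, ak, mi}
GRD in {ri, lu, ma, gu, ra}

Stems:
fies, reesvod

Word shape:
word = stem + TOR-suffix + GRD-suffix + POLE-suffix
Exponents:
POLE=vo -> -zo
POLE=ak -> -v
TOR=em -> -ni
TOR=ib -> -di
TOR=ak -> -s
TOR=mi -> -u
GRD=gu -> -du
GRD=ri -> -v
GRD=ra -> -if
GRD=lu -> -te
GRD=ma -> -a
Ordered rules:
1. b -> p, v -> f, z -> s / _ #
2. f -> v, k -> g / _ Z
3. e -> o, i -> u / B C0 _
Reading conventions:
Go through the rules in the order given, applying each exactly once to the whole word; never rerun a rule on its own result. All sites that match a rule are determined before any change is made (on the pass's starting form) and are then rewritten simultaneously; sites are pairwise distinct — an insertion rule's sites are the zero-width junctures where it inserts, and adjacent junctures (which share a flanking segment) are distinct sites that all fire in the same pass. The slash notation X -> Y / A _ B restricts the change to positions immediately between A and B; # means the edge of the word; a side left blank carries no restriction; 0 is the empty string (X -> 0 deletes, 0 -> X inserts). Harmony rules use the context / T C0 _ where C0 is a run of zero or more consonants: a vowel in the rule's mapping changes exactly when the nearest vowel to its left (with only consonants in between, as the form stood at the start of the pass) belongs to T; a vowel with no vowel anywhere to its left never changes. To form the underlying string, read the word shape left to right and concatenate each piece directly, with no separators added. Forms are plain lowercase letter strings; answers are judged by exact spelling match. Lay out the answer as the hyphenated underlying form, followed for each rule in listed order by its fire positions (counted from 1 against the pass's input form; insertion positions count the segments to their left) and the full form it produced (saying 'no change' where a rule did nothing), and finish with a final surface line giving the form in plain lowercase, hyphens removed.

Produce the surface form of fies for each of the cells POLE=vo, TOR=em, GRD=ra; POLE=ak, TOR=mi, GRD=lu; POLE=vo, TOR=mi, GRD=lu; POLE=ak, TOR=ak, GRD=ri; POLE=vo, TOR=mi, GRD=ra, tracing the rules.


cell POLE=vo, TOR=em, GRD=ra:
underlying: fies-ni-if-zo
1. b -> p, v -> f, z -> s / _ #: no change
2. f -> v, k -> g / _ Z: fires at position(s) 8: fiesniivzo
3. e -> o, i -> u / B C0 _: no change
surface: fiesniivzo

cell POLE=ak, TOR=mi, GRD=lu:
underlying: fies-u-te-v
1. b -> p, v -> f, z -> s / _ #: fires at position(s) 8: fiesutef
2. f -> v, k -> g / _ Z: no change
3. e -> o, i -> u / B C0 _: fires at position(s) 7: fiesutof
surface: fiesutof

cell POLE=vo, TOR=mi, GRD=lu:
underlying: fies-u-te-zo
1. b -> p, v -> f, z -> s / _ #: no change
2. f -> v, k -> g / _ Z: no change
3. e -> o, i -> u / B C0 _: fires at position(s) 7: fiesutozo
surface: fiesutozo

cell POLE=ak, TOR=ak, GRD=ri:
underlying: fies-s-v-v
1. b -> p, v -> f, z -> s / _ #: fires at position(s) 7: fiessvf
2. f -> v, k -> g / _ Z: no change
3. e -> o, i -> u / B C0 _: no change
surface: fiessvf

cell POLE=vo, TOR=mi, GRD=ra:
underlying: fies-u-if-zo
1. b -> p, v -> f, z -> s / _ #: no change
2. f -> v, k -> g / _ Z: fires at position(s) 7: fiesuivzo
3. e -> o, i -> u / B C0 _: fires at position(s) 6: fiesuuvzo
surface: fiesuuvzo


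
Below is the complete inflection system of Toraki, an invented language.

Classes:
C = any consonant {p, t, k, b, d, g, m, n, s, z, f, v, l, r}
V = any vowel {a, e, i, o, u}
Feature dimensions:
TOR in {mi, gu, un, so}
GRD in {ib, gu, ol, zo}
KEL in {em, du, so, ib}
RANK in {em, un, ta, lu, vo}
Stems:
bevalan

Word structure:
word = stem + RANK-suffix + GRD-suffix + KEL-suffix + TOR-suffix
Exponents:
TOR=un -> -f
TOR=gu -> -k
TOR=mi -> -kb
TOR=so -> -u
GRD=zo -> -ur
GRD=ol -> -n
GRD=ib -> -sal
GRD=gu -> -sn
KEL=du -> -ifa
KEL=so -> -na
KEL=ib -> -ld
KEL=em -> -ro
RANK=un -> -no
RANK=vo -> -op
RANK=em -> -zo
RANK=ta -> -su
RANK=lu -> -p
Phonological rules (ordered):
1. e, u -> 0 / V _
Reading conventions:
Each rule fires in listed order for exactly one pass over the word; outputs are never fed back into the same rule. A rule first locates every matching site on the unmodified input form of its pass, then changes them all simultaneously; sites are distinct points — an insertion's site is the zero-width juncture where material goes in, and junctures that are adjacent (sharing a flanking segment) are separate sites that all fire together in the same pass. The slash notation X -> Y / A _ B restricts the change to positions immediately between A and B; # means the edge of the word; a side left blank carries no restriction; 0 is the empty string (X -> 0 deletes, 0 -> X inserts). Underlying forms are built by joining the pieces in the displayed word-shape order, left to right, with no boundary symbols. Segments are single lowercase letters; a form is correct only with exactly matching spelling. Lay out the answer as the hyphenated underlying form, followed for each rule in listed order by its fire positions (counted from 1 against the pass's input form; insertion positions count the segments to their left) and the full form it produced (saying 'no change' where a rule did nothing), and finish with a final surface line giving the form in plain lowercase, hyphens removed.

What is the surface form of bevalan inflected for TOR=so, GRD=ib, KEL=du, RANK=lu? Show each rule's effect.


underlying: bevalan-p-sal-ifa-u
1. e, u -> 0 / V _: fires at position(s) 15: bevalanpsalifa
surface: bevalanpsalifa


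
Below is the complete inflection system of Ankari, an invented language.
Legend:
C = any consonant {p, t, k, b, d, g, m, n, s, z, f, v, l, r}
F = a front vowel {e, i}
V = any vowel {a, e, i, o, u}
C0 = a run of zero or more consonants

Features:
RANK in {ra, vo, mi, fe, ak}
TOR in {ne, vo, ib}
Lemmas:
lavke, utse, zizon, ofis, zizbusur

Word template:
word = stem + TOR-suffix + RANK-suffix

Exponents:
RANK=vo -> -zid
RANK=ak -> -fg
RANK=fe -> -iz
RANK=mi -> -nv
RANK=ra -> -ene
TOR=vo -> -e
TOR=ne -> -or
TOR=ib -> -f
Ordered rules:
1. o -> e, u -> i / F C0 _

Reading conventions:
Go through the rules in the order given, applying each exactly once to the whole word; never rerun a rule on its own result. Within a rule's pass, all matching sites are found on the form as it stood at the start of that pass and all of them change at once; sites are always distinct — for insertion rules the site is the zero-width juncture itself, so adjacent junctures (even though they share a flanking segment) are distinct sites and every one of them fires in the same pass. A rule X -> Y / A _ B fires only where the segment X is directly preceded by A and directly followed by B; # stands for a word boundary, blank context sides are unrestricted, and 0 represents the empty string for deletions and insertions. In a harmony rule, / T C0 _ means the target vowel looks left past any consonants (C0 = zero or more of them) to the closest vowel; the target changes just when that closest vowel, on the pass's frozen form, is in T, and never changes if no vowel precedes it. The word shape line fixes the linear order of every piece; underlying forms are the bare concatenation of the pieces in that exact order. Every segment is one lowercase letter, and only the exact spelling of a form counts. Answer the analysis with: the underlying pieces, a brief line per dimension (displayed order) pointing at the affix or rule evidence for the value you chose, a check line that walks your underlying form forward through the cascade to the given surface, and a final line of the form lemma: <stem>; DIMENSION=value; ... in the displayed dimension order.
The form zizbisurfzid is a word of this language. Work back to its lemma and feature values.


underlying: zizbusur-f-zid
RANK=vo - signalled by the affix -zid
TOR=ib - signalled by the affix -f
check: zizbusurfzid -> zizbisurfzid
lemma: zizbusur; RANK=vo; TOR=ib


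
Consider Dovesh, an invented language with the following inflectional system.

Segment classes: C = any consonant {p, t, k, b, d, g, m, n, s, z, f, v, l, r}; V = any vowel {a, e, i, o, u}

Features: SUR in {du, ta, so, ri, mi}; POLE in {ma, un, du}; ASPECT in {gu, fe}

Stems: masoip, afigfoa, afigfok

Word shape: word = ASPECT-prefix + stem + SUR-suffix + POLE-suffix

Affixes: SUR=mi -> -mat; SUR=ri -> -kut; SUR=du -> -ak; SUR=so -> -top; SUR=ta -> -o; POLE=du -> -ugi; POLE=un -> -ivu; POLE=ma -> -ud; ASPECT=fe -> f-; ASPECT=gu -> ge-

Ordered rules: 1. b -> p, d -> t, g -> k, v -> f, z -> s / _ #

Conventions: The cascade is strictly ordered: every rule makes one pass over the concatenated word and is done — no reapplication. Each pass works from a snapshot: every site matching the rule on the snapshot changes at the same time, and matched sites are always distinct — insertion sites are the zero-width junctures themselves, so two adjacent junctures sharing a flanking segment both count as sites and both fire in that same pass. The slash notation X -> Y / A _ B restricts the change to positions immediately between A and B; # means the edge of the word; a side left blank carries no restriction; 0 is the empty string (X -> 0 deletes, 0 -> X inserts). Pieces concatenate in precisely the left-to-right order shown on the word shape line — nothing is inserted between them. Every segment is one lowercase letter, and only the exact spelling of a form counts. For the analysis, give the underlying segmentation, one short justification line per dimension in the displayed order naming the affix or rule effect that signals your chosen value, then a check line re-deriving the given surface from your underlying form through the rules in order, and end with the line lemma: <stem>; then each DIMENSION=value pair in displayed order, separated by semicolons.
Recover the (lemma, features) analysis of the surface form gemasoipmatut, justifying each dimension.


underlying: ge-masoip-mat-ud
SUR=mi - signalled by the affix -mat
POLE=ma - signalled by the affix -ud
ASPECT=gu - signalled by the affix ge-
check: gemasoipmatud -> gemasoipmatut
lemma: masoip; SUR=mi; POLE=ma; ASPECT=gu


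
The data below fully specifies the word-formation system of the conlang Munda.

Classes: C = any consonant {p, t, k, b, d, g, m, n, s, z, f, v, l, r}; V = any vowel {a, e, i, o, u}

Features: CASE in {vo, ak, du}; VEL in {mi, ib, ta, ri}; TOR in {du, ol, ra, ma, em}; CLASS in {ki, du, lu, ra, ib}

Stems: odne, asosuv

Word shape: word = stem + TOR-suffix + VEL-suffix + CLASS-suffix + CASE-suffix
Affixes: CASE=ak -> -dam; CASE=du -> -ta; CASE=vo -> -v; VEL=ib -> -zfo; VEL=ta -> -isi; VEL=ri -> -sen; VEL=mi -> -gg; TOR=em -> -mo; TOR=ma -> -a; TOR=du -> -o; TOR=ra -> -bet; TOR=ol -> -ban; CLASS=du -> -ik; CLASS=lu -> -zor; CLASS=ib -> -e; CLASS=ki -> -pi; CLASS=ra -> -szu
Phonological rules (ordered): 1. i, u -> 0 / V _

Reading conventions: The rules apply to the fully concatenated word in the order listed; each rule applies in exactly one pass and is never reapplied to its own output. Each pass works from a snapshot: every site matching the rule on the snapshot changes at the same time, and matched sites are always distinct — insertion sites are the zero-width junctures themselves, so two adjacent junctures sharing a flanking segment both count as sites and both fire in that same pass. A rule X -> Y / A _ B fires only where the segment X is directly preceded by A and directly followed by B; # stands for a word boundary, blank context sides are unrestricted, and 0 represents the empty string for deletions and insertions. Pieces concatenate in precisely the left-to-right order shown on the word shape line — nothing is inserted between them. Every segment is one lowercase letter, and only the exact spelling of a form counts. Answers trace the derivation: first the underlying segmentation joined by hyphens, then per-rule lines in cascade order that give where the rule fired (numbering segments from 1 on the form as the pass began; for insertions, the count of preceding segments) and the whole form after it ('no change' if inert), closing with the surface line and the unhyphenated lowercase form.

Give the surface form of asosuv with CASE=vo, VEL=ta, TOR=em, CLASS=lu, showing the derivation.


underlying: asosuv-mo-isi-zor-v
1. i, u -> 0 / V _: fires at position(s) 9: asosuvmosizorv
surface: asosuvmosizorv


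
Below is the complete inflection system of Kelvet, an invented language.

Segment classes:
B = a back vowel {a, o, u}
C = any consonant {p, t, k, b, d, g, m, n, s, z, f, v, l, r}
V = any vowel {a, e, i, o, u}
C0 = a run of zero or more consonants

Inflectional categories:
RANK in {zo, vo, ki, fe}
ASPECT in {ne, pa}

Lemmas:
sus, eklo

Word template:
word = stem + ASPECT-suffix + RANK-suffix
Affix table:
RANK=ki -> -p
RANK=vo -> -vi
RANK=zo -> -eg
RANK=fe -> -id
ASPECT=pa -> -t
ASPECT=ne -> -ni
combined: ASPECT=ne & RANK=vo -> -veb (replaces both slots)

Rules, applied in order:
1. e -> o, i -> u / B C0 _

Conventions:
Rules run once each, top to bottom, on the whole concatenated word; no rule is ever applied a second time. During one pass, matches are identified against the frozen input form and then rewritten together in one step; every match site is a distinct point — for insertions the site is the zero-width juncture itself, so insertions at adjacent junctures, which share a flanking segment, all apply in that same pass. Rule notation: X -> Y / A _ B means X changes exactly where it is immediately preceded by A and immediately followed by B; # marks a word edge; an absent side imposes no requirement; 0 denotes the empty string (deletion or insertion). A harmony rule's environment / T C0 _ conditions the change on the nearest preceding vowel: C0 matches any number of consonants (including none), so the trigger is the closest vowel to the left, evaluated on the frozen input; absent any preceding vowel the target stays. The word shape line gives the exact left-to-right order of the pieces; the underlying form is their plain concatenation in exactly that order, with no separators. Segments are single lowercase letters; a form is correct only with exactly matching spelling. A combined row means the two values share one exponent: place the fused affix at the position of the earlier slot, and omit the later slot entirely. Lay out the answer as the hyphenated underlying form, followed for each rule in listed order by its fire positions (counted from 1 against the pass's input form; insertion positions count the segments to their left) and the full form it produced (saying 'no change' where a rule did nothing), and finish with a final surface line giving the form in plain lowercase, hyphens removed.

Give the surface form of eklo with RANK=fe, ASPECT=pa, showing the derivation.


underlying: eklo-t-id
1. e -> o, i -> u / B C0 _: fires at position(s) 6: eklotud
surface: eklotud


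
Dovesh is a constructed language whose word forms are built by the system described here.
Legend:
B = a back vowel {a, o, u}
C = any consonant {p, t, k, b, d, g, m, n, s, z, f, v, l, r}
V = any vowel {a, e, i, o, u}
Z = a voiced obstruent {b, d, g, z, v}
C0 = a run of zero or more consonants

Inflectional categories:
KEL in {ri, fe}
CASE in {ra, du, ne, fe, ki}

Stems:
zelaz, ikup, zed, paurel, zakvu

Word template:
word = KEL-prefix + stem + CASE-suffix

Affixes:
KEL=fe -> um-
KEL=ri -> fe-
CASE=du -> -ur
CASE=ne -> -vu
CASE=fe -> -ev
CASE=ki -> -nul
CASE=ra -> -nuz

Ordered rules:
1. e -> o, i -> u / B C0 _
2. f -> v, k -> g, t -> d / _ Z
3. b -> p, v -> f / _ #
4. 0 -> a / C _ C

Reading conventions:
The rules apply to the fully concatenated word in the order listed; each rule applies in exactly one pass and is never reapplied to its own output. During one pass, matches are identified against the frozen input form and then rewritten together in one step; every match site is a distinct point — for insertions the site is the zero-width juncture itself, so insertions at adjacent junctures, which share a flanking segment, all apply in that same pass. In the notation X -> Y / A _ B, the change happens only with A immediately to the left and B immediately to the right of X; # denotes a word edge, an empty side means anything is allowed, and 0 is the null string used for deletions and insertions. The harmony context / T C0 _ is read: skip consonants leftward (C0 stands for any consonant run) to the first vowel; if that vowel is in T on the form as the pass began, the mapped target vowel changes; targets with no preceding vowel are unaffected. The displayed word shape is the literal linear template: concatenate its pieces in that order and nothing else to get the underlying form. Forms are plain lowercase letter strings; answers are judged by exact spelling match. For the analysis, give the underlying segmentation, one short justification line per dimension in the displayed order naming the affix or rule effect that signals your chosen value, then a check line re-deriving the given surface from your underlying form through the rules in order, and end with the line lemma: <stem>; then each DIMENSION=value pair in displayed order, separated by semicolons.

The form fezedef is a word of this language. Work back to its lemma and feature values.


underlying: fe-zed-ev
KEL=ri - signalled by the affix fe-
CASE=fe - signalled by the affix -ev
check: fezedev -> fezedev -> fezedev -> fezedef -> fezedef
lemma: zed; KEL=ri; CASE=fe


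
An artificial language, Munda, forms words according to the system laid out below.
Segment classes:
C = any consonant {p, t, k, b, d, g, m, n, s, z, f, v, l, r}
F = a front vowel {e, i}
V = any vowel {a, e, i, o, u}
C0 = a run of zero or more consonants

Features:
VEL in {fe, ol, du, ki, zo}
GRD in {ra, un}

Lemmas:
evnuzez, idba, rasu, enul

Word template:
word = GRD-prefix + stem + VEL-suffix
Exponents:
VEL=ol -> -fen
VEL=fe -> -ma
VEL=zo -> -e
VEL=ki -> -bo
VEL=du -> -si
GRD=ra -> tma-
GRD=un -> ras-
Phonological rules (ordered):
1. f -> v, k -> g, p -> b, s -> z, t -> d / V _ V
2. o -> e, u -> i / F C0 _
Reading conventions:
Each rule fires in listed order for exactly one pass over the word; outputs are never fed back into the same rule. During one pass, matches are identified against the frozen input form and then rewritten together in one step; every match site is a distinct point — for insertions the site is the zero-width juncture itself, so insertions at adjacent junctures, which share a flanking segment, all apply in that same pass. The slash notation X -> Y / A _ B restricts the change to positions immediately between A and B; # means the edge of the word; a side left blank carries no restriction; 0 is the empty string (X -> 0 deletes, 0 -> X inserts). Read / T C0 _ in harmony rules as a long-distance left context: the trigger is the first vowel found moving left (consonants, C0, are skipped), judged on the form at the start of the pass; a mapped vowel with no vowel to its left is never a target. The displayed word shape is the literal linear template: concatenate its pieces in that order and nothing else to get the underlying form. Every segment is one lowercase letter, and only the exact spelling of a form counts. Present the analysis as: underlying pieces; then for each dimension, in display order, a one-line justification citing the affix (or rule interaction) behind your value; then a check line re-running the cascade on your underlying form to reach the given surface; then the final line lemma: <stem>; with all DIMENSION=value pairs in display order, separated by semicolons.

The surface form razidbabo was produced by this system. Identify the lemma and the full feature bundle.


underlying: ras-idba-bo
VEL=ki - signalled by the affix -bo
GRD=un - signalled by the affix ras-
check: rasidbabo -> razidbabo -> razidbabo
lemma: idba; VEL=ki; GRD=un


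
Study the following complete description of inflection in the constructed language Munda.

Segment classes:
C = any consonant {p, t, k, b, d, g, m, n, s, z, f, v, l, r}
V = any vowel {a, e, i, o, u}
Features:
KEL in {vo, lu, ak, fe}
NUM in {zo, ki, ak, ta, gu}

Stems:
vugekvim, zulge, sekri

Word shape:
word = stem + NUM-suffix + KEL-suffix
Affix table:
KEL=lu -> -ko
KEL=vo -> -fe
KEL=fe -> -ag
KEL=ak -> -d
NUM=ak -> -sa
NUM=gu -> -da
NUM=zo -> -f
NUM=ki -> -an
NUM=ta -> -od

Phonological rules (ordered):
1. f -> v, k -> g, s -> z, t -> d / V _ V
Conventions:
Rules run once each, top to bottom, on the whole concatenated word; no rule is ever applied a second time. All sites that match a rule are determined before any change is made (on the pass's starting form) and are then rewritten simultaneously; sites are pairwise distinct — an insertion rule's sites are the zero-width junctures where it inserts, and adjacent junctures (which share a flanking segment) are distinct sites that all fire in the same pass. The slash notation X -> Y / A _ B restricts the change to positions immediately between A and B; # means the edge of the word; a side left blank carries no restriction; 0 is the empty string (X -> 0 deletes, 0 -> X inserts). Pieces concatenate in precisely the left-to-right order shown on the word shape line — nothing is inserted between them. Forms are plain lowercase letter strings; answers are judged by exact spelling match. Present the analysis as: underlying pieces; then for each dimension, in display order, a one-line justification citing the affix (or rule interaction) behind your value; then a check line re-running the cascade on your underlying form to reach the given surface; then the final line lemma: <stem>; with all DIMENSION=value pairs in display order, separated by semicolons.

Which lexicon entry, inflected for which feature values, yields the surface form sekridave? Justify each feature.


underlying: sekri-da-fe
KEL=vo - signalled by the affix -fe
NUM=gu - signalled by the affix -da
check: sekridafe -> sekridave
lemma: sekri; KEL=vo; NUM=gu


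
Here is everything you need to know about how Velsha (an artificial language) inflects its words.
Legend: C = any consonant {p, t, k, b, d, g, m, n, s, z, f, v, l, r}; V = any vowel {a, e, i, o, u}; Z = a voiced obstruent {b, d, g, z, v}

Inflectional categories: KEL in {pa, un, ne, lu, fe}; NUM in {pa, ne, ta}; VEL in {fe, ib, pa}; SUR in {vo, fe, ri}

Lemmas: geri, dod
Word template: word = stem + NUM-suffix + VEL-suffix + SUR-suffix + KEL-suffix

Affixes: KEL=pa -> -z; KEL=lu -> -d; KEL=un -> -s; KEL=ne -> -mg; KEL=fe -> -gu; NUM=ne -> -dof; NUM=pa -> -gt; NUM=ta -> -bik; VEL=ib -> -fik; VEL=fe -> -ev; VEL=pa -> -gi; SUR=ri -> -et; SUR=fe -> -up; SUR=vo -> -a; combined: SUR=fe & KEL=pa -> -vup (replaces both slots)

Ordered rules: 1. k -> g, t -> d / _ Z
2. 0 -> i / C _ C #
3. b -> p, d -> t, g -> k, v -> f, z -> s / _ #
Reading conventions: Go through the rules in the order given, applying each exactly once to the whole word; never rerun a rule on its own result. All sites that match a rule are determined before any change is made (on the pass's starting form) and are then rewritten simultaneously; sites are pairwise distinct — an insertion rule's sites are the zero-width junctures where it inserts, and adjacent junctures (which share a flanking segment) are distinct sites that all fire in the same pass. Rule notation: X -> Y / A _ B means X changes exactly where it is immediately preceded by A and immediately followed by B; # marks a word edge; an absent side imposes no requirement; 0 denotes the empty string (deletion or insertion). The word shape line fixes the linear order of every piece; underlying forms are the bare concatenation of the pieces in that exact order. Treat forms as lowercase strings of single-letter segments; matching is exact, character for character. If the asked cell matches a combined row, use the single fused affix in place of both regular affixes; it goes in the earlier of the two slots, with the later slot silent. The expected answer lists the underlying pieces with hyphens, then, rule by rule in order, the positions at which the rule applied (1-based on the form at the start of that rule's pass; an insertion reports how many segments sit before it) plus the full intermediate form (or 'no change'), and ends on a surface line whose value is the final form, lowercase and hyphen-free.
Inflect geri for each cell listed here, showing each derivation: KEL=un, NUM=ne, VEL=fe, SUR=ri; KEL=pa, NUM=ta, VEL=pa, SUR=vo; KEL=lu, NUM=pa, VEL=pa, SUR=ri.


cell KEL=un, NUM=ne, VEL=fe, SUR=ri:
underlying: geri-dof-ev-et-s
1. k -> g, t -> d / _ Z: no change
2. 0 -> i / C _ C #: inserts after position(s) 11: geridofevetis
3. b -> p, d -> t, g -> k, v -> f, z -> s / _ #: no change
surface: geridofevetis

cell KEL=pa, NUM=ta, VEL=pa, SUR=vo:
underlying: geri-bik-gi-a-z
1. k -> g, t -> d / _ Z: fires at position(s) 7: geribiggiaz
2. 0 -> i / C _ C #: no change
3. b -> p, d -> t, g -> k, v -> f, z -> s / _ #: fires at position(s) 11: geribiggias
surface: geribiggias

cell KEL=lu, NUM=pa, VEL=pa, SUR=ri:
underlying: geri-gt-gi-et-d
1. k -> g, t -> d / _ Z: fires at position(s) 6, 10: gerigdgiedd
2. 0 -> i / C _ C #: inserts after position(s) 10: gerigdgiedid
3. b -> p, d -> t, g -> k, v -> f, z -> s / _ #: fires at position(s) 12: gerigdgiedit
surface: gerigdgiedit


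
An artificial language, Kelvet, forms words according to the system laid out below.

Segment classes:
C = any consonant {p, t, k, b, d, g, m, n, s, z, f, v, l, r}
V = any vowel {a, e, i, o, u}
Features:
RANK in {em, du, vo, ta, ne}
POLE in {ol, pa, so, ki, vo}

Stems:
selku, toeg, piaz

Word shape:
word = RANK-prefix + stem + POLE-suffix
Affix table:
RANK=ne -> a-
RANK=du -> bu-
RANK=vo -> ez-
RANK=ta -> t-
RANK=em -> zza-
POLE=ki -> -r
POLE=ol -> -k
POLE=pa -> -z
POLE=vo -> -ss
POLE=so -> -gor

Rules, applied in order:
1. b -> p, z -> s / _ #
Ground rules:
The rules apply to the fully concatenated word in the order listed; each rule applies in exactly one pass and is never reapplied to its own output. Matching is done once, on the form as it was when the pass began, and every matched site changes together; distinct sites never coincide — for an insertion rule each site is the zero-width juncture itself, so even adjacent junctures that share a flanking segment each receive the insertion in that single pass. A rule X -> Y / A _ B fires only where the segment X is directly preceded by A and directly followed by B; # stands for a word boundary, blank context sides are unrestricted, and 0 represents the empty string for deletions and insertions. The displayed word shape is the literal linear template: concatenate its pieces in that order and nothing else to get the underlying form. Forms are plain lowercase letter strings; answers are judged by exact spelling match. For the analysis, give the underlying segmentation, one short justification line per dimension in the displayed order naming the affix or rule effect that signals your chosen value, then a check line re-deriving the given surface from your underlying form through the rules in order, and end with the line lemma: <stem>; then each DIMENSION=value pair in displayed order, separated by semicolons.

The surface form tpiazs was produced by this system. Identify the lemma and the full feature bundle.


underlying: t-piaz-z
RANK=ta - signalled by the affix t-
POLE=pa - signalled by the affix -z
check: tpiazz -> tpiazs
lemma: piaz; RANK=ta; POLE=pa


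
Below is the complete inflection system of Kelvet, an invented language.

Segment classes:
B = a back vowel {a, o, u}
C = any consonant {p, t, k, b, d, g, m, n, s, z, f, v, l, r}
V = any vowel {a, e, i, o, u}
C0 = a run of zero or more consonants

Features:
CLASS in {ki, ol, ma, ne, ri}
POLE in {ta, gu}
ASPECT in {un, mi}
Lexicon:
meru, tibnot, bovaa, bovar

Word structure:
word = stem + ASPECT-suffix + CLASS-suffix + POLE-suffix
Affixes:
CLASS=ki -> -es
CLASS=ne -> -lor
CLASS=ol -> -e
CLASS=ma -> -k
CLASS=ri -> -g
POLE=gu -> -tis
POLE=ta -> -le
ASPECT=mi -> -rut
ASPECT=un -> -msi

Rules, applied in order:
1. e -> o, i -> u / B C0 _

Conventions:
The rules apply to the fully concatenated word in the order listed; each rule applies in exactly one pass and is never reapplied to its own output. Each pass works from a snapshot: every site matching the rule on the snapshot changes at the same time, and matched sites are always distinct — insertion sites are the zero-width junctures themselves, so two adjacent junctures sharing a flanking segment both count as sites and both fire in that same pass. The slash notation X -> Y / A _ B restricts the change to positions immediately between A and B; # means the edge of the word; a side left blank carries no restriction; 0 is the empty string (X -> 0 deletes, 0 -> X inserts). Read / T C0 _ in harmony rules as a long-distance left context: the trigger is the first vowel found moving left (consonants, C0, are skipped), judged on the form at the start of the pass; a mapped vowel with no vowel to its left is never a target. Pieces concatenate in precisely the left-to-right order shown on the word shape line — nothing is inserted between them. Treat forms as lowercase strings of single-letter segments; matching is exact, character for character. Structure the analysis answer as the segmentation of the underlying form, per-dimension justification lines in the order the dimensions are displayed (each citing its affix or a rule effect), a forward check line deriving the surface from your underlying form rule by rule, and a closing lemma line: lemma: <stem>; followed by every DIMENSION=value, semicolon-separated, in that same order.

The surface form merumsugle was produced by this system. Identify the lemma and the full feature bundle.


underlying: meru-msi-g-le
CLASS=ri - signalled by the affix -g
POLE=ta - signalled by the affix -le
ASPECT=un - signalled by the affix -msi
check: merumsigle -> merumsugle
lemma: meru; CLASS=ri; POLE=ta; ASPECT=un


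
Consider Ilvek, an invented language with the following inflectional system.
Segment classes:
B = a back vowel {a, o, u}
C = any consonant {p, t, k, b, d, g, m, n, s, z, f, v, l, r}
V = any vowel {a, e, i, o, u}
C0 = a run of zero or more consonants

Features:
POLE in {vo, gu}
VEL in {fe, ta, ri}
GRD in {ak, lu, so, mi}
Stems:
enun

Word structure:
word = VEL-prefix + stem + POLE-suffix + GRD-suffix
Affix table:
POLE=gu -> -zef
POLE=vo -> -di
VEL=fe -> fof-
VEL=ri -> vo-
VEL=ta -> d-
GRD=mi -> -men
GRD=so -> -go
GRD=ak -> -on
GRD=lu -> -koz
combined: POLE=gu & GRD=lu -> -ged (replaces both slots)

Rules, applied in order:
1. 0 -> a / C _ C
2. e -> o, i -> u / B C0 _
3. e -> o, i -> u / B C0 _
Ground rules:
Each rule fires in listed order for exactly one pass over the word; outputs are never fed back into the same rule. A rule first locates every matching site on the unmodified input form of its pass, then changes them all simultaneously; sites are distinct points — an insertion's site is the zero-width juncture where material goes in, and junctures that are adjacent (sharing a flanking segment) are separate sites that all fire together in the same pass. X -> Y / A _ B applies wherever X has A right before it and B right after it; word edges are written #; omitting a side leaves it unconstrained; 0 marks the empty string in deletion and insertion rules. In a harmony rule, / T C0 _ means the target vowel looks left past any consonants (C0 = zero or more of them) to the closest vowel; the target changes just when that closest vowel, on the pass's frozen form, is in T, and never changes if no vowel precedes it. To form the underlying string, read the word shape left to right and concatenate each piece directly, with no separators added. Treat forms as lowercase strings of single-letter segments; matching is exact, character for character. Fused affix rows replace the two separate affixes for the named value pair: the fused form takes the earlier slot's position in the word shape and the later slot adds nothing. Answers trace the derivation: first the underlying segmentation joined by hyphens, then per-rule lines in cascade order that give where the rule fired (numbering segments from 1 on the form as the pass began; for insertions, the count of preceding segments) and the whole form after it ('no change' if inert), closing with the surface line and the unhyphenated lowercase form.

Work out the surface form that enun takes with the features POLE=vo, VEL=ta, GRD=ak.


underlying: d-enun-di-on
1. 0 -> a / C _ C: inserts after position(s) 5: denunadion
2. e -> o, i -> u / B C0 _: fires at position(s) 8: denunaduon
3. e -> o, i -> u / B C0 _: no change
surface: denunaduon
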